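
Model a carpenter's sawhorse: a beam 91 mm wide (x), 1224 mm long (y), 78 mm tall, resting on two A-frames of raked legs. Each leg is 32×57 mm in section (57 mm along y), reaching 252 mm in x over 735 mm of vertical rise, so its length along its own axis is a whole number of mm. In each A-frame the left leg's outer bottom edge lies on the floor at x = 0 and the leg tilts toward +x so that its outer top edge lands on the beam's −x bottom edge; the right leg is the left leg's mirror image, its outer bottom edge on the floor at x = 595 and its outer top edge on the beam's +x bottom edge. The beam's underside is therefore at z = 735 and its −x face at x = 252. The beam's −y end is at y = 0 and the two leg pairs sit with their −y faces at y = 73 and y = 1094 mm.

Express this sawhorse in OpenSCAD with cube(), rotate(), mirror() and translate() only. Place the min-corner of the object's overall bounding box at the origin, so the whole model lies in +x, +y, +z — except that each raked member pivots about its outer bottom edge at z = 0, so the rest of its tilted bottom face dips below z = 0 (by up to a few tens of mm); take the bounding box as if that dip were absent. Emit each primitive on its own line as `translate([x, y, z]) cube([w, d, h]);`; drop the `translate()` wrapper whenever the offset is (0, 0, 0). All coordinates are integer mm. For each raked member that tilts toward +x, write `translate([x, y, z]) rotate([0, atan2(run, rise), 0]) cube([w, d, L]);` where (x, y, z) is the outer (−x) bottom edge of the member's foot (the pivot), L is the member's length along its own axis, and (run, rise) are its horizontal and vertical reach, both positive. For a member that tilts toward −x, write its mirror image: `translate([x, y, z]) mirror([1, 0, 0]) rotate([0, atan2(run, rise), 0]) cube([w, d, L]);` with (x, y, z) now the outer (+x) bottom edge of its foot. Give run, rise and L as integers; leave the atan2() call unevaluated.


// leg length = √(252² + 735²) = 777
// right-leg outer foot x = 2·252 + 91 = 595
// beam min-corner = (252, 0, 735)
translate([252, 0, 735]) cube([91, 1224, 78]);
translate([0, 73, 0]) rotate([0, atan2(252, 735), 0]) cube([32, 57, 777]);
translate([595, 73, 0]) mirror([1, 0, 0]) rotate([0, atan2(252, 735), 0]) cube([32, 57, 777]);
translate([0, 1094, 0]) rotate([0, atan2(252, 735), 0]) cube([32, 57, 777]);
translate([595, 1094, 0]) mirror([1, 0, 0]) rotate([0, atan2(252, 735), 0]) cube([32, 57, 777]);


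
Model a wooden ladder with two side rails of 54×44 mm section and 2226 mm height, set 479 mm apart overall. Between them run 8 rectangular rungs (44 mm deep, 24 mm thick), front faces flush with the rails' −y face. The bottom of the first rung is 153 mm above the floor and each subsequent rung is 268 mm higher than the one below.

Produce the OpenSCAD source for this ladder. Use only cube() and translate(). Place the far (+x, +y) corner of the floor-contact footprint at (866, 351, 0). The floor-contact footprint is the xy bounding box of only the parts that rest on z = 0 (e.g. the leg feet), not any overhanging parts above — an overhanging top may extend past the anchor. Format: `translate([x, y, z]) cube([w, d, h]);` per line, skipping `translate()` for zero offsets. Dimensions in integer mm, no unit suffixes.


translate([387, 307, 0]) cube([54, 44, 2226]);
translate([812, 307, 0]) cube([54, 44, 2226]);
translate([441, 307, 153]) cube([371, 44, 24]);
translate([441, 307, 421]) cube([371, 44, 24]);
translate([441, 307, 689]) cube([371, 44, 24]);
translate([441, 307, 957]) cube([371, 44, 24]);
translate([441, 307, 1225]) cube([371, 44, 24]);
translate([441, 307, 1493]) cube([371, 44, 24]);
translate([441, 307, 1761]) cube([371, 44, 24]);
translate([441, 307, 2029]) cube([371, 44, 24]);


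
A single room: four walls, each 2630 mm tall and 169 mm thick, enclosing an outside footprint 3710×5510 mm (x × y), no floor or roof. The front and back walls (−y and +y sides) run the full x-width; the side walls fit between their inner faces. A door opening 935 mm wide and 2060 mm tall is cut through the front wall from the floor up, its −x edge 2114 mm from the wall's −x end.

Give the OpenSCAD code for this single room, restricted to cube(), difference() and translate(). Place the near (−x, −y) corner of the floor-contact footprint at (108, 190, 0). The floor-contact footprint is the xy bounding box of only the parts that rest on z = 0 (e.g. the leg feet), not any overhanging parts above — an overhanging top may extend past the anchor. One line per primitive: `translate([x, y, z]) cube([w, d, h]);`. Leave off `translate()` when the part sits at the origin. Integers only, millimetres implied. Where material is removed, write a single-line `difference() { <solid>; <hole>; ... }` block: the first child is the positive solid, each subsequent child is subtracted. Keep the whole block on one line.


difference() { translate([108, 190, 0]) cube([3710, 169, 2630]); translate([2222, 190, 0]) cube([935, 169, 2060]); }
translate([108, 5531, 0]) cube([3710, 169, 2630]);
translate([108, 359, 0]) cube([169, 5172, 2630]);
translate([3649, 359, 0]) cube([169, 5172, 2630]);


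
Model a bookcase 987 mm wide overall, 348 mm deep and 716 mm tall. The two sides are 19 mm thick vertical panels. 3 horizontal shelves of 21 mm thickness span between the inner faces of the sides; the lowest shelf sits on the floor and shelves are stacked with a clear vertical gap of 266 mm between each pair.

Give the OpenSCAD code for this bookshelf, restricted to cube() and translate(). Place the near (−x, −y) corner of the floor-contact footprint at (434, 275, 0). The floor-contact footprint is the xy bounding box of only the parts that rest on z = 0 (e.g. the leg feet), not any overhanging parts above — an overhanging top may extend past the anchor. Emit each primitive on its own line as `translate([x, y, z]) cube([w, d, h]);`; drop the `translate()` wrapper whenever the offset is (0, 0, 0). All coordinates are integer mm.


translate([434, 275, 0]) cube([19, 348, 716]);
translate([1402, 275, 0]) cube([19, 348, 716]);
translate([453, 275, 0]) cube([949, 348, 21]);
translate([453, 275, 287]) cube([949, 348, 21]);
translate([453, 275, 574]) cube([949, 348, 21]);


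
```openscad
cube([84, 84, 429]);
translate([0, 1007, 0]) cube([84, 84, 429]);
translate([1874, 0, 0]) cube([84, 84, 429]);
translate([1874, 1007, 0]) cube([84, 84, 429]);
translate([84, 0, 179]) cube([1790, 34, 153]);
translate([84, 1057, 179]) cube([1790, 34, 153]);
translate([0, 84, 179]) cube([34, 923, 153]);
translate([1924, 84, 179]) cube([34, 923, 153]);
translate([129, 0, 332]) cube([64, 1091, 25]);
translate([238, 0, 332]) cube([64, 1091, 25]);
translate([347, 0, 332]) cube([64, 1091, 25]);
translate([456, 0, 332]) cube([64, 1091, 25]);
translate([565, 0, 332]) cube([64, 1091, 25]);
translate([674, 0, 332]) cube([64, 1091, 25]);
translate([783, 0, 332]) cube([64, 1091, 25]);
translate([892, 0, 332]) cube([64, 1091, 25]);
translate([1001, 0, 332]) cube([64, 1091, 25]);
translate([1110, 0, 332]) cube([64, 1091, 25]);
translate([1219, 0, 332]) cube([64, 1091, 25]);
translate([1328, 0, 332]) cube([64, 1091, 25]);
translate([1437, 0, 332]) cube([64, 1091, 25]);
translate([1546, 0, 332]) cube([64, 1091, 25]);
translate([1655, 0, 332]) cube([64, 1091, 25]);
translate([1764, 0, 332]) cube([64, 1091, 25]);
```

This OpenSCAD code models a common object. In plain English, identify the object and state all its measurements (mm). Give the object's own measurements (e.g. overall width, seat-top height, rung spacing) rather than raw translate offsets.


A bed frame 1958 mm long (x) by 1091 mm wide (y). Four 84×84 mm corner posts, 429 mm tall, at the corners of the footprint. Four rails of 34 mm thickness and 153 mm height run between adjacent posts with their undersides at z = 179 mm, their outer faces flush with the outside of the frame (the two x-running rails run between the posts' inner faces; the two y-running rails run between the posts' inner faces). 16 slats, each 64 mm wide (x) and 25 mm thick, lie across the top of the two x-running rails, running the full 1091 mm width of the frame in y; along x they sit between the end posts with a 45 mm gap after the −x posts and between neighbouring slats, leaving 46 mm before the +x posts.


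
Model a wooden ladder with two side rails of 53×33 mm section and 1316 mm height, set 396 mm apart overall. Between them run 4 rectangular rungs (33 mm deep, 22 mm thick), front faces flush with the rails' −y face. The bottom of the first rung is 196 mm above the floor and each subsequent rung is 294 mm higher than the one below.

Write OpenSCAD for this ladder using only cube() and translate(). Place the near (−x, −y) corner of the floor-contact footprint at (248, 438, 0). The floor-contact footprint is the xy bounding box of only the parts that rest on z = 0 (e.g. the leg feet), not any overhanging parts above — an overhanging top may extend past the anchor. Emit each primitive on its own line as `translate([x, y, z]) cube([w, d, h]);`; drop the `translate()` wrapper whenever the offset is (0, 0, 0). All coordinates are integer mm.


translate([248, 438, 0]) cube([53, 33, 1316]);
translate([591, 438, 0]) cube([53, 33, 1316]);
translate([301, 438, 196]) cube([290, 33, 22]);
translate([301, 438, 490]) cube([290, 33, 22]);
translate([301, 438, 784]) cube([290, 33, 22]);
translate([301, 438, 1078]) cube([290, 33, 22]);


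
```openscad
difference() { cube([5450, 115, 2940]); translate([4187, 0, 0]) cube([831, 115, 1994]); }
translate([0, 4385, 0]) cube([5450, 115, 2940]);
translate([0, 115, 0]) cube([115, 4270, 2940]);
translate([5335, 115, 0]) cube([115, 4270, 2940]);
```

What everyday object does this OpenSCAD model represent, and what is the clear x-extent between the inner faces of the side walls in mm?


A single room. The interior width is 5220 mm.

Four walls enclosing a rectangle with a door in the front wall — a room. Outside width 5450 minus two 115 mm walls gives 5220 mm.


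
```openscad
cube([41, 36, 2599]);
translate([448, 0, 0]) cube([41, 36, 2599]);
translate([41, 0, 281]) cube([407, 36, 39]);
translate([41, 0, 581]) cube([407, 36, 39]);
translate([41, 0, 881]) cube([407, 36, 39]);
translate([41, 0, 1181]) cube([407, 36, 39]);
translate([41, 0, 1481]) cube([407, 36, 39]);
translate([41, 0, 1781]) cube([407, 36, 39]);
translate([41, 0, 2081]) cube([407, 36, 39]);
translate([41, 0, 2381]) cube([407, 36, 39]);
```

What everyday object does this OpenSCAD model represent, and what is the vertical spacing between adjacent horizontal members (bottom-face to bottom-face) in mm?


A ladder. The rung spacing is 300 mm.

Two tall 41×36 posts with 8 short bars between them — a ladder. Adjacent rungs sit at z = 281 and z = 581, so the spacing is 581 − 281 = 300 mm.


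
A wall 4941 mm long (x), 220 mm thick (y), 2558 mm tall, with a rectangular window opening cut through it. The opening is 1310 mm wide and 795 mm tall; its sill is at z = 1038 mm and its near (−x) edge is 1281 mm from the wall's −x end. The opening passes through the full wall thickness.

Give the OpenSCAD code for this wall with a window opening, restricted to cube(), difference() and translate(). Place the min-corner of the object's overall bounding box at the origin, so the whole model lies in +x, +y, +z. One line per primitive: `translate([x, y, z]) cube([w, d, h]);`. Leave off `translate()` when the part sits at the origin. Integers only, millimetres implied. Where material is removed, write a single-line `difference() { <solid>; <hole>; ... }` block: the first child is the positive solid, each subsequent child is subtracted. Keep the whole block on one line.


difference() { cube([4941, 220, 2558]); translate([1281, 0, 1038]) cube([1310, 220, 795]); }


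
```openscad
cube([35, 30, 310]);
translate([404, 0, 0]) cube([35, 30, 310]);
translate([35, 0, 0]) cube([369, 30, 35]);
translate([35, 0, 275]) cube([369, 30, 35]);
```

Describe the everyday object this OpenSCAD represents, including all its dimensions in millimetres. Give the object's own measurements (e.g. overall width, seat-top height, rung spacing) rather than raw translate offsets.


A rectangular picture frame lying in the x–z plane (depth along y). The opening is 369 mm wide (x) by 240 mm tall (z), surrounded by a border 35 mm wide on all four sides. The frame is 30 mm deep and is made of two full-height vertical stiles with two horizontal rails fitted between them.


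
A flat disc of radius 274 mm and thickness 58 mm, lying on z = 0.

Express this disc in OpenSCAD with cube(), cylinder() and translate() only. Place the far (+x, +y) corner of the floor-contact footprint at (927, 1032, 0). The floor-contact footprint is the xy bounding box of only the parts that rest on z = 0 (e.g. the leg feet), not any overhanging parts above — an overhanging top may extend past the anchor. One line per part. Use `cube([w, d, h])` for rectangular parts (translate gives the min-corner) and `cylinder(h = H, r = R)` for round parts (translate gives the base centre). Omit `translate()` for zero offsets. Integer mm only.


translate([653, 758, 0]) cylinder(h = 58, r = 274);


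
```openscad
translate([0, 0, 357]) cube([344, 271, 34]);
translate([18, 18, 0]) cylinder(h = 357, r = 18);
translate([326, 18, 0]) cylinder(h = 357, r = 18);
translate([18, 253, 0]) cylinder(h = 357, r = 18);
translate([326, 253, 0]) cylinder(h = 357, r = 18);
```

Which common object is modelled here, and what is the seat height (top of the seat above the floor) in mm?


A stool. The seat height is 391 mm.

A 344×271×34 slab at z = 357 on four corner cylinders — a stool. The seat top is 357 + 34 = 391 mm.


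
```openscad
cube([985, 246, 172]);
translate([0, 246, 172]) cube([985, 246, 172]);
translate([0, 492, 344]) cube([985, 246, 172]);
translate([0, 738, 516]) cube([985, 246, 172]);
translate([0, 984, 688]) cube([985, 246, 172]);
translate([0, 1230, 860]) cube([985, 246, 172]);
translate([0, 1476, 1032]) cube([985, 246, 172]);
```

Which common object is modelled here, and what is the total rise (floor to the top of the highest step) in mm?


A staircase. The total rise is 1204 mm.

7 identical blocks, each offset up and back from the previous — a staircase. Each step is 172 mm tall and there are 7 of them, so the total rise is 7 × 172 = 1204 mm.


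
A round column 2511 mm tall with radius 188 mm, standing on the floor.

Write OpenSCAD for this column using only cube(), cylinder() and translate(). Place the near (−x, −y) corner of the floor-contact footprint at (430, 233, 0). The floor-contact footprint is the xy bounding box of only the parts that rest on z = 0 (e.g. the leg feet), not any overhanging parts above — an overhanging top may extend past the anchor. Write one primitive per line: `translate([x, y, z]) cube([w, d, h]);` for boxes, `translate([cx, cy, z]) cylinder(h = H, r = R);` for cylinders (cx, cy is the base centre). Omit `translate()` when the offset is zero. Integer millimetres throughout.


translate([618, 421, 0]) cylinder(h = 2511, r = 188);


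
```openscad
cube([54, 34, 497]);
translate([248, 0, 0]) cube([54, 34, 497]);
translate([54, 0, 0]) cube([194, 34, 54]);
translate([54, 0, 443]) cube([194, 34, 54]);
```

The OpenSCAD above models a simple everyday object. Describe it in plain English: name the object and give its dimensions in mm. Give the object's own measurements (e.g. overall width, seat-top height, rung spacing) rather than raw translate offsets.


A rectangular picture frame lying in the x–z plane (depth along y). The opening is 194 mm wide (x) by 389 mm tall (z), surrounded by a border 54 mm wide on all four sides. The frame is 34 mm deep and is made of two full-height vertical stiles with two horizontal rails fitted between them.


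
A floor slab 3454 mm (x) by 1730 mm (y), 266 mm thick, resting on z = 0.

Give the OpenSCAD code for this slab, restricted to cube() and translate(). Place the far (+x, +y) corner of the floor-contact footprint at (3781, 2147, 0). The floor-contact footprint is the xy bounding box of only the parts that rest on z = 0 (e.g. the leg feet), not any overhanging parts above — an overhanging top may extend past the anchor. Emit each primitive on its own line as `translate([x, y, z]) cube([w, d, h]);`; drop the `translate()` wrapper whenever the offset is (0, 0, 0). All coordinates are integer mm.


translate([327, 417, 0]) cube([3454, 1730, 266]);


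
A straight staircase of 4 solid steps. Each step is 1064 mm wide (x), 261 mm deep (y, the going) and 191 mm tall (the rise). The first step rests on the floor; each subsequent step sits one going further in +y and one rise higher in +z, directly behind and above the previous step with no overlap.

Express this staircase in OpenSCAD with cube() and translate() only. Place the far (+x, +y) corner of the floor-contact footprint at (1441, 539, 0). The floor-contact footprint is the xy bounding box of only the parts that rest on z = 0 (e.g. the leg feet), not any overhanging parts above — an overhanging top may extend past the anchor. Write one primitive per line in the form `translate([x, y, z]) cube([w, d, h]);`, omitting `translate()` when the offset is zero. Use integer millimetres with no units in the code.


translate([377, 278, 0]) cube([1064, 261, 191]);
translate([377, 539, 191]) cube([1064, 261, 191]);
translate([377, 800, 382]) cube([1064, 261, 191]);
translate([377, 1061, 573]) cube([1064, 261, 191]);


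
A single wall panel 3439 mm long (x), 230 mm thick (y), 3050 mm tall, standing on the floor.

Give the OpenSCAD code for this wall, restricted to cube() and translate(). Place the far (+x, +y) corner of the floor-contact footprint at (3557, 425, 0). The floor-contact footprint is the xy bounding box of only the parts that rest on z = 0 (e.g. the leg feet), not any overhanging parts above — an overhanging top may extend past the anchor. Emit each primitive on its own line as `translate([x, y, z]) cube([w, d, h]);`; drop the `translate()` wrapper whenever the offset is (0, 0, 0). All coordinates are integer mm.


translate([118, 195, 0]) cube([3439, 230, 3050]);


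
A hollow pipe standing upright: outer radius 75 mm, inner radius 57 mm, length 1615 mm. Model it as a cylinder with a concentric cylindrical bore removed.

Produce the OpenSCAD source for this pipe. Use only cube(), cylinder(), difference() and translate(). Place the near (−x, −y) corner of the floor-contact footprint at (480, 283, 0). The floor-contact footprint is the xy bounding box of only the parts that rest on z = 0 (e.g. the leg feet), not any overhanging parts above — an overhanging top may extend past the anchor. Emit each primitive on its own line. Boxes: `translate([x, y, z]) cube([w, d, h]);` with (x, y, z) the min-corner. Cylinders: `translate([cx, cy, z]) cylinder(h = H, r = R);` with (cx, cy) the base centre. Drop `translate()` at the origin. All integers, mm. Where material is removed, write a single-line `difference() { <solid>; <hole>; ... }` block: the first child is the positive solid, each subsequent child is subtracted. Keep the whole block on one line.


difference() { translate([555, 358, 0]) cylinder(h = 1615, r = 75); translate([555, 358, 0]) cylinder(h = 1615, r = 57); }


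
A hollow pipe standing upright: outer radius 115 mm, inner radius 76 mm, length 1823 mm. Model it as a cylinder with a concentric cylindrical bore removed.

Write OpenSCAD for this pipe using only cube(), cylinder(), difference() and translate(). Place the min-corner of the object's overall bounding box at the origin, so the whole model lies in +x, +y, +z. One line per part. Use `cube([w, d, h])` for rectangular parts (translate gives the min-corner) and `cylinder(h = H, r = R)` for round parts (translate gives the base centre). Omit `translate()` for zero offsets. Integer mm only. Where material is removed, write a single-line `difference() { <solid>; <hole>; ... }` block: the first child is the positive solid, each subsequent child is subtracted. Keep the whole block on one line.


difference() { translate([115, 115, 0]) cylinder(h = 1823, r = 115); translate([115, 115, 0]) cylinder(h = 1823, r = 76); }


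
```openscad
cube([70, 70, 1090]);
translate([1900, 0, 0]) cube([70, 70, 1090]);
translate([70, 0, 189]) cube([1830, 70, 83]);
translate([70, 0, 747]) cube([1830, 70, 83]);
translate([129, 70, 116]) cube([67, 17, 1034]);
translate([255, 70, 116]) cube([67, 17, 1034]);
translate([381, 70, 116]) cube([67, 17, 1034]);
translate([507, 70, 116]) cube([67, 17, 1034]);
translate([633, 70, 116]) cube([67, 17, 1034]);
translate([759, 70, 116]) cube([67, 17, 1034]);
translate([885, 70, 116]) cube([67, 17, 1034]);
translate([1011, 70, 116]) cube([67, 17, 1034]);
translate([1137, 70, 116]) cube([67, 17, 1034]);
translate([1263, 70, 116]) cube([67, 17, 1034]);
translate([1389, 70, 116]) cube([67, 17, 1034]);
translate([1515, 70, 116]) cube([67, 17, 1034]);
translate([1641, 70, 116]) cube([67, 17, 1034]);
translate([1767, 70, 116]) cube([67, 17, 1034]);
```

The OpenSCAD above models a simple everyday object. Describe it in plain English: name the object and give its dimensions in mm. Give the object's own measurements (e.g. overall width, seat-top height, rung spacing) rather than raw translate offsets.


A fence section. Two 70×70 mm posts, 1090 mm tall, stand on the floor with a clear span of 1830 mm between their inner faces. Two horizontal rails of 70×83 mm section span the gap between the posts with their undersides at z = 189 mm and z = 747 mm, flush with the posts' −y face. 14 pickets, each 67 mm wide, 17 mm thick and 1034 mm tall, are fixed to the +y face of the rails with their bottoms at z = 116 mm, spaced across the span with a 59 mm gap after the −x post and between neighbouring pickets, with 66 mm left before the +x post.


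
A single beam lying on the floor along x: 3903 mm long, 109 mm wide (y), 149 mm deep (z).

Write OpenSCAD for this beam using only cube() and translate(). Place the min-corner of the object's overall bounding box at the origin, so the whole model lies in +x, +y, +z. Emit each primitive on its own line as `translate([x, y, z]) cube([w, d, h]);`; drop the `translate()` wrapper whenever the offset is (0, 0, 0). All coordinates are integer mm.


cube([3903, 109, 149]);


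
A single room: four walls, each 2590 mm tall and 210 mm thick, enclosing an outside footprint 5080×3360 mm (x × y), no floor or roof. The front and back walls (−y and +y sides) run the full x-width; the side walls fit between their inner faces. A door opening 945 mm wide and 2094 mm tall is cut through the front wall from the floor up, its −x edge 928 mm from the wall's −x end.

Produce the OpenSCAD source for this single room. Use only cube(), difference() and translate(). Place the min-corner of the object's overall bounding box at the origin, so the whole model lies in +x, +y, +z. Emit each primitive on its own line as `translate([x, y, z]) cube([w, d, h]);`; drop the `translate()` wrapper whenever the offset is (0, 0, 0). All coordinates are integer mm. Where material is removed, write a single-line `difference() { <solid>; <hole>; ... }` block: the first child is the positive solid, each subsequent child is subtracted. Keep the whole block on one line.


difference() { cube([5080, 210, 2590]); translate([928, 0, 0]) cube([945, 210, 2094]); }
translate([0, 3150, 0]) cube([5080, 210, 2590]);
translate([0, 210, 0]) cube([210, 2940, 2590]);
translate([4870, 210, 0]) cube([210, 2940, 2590]);


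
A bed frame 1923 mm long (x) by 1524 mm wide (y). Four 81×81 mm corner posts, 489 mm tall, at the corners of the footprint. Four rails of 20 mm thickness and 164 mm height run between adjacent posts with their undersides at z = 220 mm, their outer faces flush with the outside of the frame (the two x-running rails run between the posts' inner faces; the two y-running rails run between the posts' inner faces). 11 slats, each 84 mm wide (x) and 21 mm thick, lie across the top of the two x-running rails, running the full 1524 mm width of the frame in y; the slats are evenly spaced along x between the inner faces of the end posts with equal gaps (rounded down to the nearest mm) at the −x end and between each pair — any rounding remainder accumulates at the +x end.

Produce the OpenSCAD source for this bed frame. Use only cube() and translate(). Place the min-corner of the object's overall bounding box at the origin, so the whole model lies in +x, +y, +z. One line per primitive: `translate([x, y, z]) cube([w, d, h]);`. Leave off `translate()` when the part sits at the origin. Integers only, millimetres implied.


cube([81, 81, 489]);
translate([0, 1443, 0]) cube([81, 81, 489]);
translate([1842, 0, 0]) cube([81, 81, 489]);
translate([1842, 1443, 0]) cube([81, 81, 489]);
translate([81, 0, 220]) cube([1761, 20, 164]);
translate([81, 1504, 220]) cube([1761, 20, 164]);
translate([0, 81, 220]) cube([20, 1362, 164]);
translate([1903, 81, 220]) cube([20, 1362, 164]);
translate([150, 0, 384]) cube([84, 1524, 21]);
translate([303, 0, 384]) cube([84, 1524, 21]);
translate([456, 0, 384]) cube([84, 1524, 21]);
translate([609, 0, 384]) cube([84, 1524, 21]);
translate([762, 0, 384]) cube([84, 1524, 21]);
translate([915, 0, 384]) cube([84, 1524, 21]);
translate([1068, 0, 384]) cube([84, 1524, 21]);
translate([1221, 0, 384]) cube([84, 1524, 21]);
translate([1374, 0, 384]) cube([84, 1524, 21]);
translate([1527, 0, 384]) cube([84, 1524, 21]);
translate([1680, 0, 384]) cube([84, 1524, 21]);


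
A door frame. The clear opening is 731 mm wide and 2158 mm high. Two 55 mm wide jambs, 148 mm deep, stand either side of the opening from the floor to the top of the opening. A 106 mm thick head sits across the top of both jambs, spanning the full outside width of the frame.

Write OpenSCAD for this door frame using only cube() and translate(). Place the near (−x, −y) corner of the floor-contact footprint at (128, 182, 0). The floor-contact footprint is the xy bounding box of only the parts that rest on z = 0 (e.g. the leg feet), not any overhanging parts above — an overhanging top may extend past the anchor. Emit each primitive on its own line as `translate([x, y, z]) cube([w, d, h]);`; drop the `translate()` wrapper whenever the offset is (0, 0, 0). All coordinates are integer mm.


translate([128, 182, 0]) cube([55, 148, 2158]);
translate([914, 182, 0]) cube([55, 148, 2158]);
translate([128, 182, 2158]) cube([841, 148, 106]);


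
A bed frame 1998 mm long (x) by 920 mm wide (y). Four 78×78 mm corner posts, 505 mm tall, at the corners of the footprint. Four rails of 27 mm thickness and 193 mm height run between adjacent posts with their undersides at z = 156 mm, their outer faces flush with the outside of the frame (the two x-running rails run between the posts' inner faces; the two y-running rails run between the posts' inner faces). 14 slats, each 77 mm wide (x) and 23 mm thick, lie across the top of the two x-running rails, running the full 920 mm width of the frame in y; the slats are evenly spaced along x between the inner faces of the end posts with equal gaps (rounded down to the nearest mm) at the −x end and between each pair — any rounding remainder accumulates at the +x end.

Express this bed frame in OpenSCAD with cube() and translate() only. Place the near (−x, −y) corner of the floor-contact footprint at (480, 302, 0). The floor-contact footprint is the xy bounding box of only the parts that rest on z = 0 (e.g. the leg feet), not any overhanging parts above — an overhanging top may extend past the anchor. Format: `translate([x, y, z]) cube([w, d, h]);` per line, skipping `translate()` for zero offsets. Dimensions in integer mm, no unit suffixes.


// slat z = rail_z + rail_h = 156 + 193 = 349
// slat gap = ⌊(1842 − 14·77) / 15⌋ = 50
translate([480, 302, 0]) cube([78, 78, 505]);
translate([480, 1144, 0]) cube([78, 78, 505]);
translate([2400, 302, 0]) cube([78, 78, 505]);
translate([2400, 1144, 0]) cube([78, 78, 505]);
translate([558, 302, 156]) cube([1842, 27, 193]);
translate([558, 1195, 156]) cube([1842, 27, 193]);
translate([480, 380, 156]) cube([27, 764, 193]);
translate([2451, 380, 156]) cube([27, 764, 193]);
translate([608, 302, 349]) cube([77, 920, 23]);
translate([735, 302, 349]) cube([77, 920, 23]);
translate([862, 302, 349]) cube([77, 920, 23]);
translate([989, 302, 349]) cube([77, 920, 23]);
translate([1116, 302, 349]) cube([77, 920, 23]);
translate([1243, 302, 349]) cube([77, 920, 23]);
translate([1370, 302, 349]) cube([77, 920, 23]);
translate([1497, 302, 349]) cube([77, 920, 23]);
translate([1624, 302, 349]) cube([77, 920, 23]);
translate([1751, 302, 349]) cube([77, 920, 23]);
translate([1878, 302, 349]) cube([77, 920, 23]);
translate([2005, 302, 349]) cube([77, 920, 23]);
translate([2132, 302, 349]) cube([77, 920, 23]);
translate([2259, 302, 349]) cube([77, 920, 23]);


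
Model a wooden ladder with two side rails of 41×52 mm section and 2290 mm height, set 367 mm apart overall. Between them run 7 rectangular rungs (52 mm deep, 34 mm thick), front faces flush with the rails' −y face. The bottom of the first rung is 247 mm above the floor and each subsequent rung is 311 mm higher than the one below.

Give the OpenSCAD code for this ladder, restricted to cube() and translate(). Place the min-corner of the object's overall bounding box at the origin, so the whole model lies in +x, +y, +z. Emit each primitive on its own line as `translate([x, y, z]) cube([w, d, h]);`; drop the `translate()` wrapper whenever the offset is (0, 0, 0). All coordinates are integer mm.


// rung span = 367 - 2*41 = 285
// rung[k] z = 247 + k*311
cube([41, 52, 2290]);
translate([326, 0, 0]) cube([41, 52, 2290]);
translate([41, 0, 247]) cube([285, 52, 34]);
translate([41, 0, 558]) cube([285, 52, 34]);
translate([41, 0, 869]) cube([285, 52, 34]);
translate([41, 0, 1180]) cube([285, 52, 34]);
translate([41, 0, 1491]) cube([285, 52, 34]);
translate([41, 0, 1802]) cube([285, 52, 34]);
translate([41, 0, 2113]) cube([285, 52, 34]);


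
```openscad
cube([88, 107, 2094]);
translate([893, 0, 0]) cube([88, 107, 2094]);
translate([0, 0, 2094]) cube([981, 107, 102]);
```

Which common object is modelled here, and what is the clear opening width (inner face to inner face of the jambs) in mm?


A door frame. The clear opening width is 805 mm.

Two 2094 mm tall posts with a header on top — a door frame. The left jamb is 88 mm wide at x = 0; the right jamb starts at x = 893. The clear opening is 893 − 88 = 805 mm.


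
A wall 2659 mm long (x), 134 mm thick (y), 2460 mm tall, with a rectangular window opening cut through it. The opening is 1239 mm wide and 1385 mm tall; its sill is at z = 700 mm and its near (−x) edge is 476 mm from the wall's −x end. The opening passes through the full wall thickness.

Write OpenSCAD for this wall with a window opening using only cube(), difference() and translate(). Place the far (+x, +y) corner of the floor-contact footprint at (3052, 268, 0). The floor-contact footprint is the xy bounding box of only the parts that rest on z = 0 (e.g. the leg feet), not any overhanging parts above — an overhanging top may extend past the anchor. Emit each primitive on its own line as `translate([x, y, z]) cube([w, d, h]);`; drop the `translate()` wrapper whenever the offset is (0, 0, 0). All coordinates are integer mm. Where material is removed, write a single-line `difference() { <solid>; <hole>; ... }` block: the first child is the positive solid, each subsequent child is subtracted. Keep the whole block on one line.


difference() { translate([393, 134, 0]) cube([2659, 134, 2460]); translate([869, 134, 700]) cube([1239, 134, 1385]); }


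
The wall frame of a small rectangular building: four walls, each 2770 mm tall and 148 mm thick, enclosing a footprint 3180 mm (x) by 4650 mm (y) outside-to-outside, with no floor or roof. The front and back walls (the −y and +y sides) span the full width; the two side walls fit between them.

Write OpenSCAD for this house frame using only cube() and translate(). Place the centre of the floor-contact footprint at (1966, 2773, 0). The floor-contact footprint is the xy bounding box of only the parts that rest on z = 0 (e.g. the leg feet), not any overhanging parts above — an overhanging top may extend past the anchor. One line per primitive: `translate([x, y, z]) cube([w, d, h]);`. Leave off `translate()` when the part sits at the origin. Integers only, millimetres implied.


translate([376, 448, 0]) cube([3180, 148, 2770]);
translate([376, 4950, 0]) cube([3180, 148, 2770]);
translate([376, 596, 0]) cube([148, 4354, 2770]);
translate([3408, 596, 0]) cube([148, 4354, 2770]);


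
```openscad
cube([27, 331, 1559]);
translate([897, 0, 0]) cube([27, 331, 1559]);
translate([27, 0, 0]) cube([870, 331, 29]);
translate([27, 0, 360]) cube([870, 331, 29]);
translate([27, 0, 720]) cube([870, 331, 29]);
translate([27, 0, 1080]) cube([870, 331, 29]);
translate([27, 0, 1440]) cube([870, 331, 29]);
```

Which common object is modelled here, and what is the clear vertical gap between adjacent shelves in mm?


A bookshelf. The clear shelf gap is 331 mm.

Two tall side panels with 5 horizontal boards between them — a bookshelf. The first two shelf undersides are at z = 0 and z = 360; with shelf thickness 29, the clear gap is 360 − 0 − 29 = 331 mm.


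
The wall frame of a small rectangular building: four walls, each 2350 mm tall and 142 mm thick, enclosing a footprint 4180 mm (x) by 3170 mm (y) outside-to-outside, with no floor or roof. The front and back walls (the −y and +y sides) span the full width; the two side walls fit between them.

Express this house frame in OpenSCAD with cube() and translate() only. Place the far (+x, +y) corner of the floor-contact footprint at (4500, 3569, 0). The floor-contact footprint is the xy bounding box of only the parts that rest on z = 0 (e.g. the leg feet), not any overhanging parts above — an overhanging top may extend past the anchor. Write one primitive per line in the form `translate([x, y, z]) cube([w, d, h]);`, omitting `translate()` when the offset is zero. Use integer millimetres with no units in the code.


translate([320, 399, 0]) cube([4180, 142, 2350]);
translate([320, 3427, 0]) cube([4180, 142, 2350]);
translate([320, 541, 0]) cube([142, 2886, 2350]);
translate([4358, 541, 0]) cube([142, 2886, 2350]);


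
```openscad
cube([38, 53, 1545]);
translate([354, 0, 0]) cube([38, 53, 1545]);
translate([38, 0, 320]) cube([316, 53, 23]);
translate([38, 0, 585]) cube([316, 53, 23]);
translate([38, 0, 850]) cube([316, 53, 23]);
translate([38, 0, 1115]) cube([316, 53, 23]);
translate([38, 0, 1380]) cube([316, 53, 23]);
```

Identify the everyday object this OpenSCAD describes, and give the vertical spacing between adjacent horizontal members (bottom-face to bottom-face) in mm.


A ladder. The rung spacing is 265 mm.

Two tall 38×53 posts with 5 short bars between them — a ladder. Adjacent rungs sit at z = 320 and z = 585, so the spacing is 585 − 320 = 265 mm.


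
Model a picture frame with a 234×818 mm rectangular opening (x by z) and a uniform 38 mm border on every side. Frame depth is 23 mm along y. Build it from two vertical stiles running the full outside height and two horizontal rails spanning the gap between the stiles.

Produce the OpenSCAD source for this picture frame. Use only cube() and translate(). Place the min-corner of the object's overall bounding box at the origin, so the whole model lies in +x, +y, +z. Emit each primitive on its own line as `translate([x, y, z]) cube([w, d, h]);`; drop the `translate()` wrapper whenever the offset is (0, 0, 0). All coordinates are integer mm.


cube([38, 23, 894]);
translate([272, 0, 0]) cube([38, 23, 894]);
translate([38, 0, 0]) cube([234, 23, 38]);
translate([38, 0, 856]) cube([234, 23, 38]);


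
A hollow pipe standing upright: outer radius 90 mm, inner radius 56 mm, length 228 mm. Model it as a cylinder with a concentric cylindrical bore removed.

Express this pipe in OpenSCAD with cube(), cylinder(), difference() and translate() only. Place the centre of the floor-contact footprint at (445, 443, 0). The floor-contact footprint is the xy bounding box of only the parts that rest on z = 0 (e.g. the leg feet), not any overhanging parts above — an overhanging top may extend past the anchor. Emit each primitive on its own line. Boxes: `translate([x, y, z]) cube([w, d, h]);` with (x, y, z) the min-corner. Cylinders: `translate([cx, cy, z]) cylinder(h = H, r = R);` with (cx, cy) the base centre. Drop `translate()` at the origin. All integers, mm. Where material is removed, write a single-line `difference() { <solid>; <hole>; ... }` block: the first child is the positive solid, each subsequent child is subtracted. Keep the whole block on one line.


difference() { translate([445, 443, 0]) cylinder(h = 228, r = 90); translate([445, 443, 0]) cylinder(h = 228, r = 56); }


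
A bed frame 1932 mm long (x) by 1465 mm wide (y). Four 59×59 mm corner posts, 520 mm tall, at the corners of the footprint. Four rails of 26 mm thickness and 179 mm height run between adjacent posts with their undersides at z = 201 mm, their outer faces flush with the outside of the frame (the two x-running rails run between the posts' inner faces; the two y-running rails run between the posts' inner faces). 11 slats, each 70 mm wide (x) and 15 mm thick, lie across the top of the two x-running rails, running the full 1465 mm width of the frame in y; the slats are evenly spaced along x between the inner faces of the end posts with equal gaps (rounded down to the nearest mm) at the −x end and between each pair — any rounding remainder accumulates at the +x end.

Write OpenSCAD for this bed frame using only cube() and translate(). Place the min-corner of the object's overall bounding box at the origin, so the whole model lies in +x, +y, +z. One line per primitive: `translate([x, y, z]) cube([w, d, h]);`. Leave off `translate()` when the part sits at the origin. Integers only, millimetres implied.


cube([59, 59, 520]);
translate([0, 1406, 0]) cube([59, 59, 520]);
translate([1873, 0, 0]) cube([59, 59, 520]);
translate([1873, 1406, 0]) cube([59, 59, 520]);
translate([59, 0, 201]) cube([1814, 26, 179]);
translate([59, 1439, 201]) cube([1814, 26, 179]);
translate([0, 59, 201]) cube([26, 1347, 179]);
translate([1906, 59, 201]) cube([26, 1347, 179]);
translate([146, 0, 380]) cube([70, 1465, 15]);
translate([303, 0, 380]) cube([70, 1465, 15]);
translate([460, 0, 380]) cube([70, 1465, 15]);
translate([617, 0, 380]) cube([70, 1465, 15]);
translate([774, 0, 380]) cube([70, 1465, 15]);
translate([931, 0, 380]) cube([70, 1465, 15]);
translate([1088, 0, 380]) cube([70, 1465, 15]);
translate([1245, 0, 380]) cube([70, 1465, 15]);
translate([1402, 0, 380]) cube([70, 1465, 15]);
translate([1559, 0, 380]) cube([70, 1465, 15]);
translate([1716, 0, 380]) cube([70, 1465, 15]);


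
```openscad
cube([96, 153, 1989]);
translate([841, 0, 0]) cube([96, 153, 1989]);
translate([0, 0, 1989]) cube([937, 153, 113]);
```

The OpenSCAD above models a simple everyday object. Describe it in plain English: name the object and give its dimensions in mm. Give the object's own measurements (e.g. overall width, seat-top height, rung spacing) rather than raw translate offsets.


A door frame. The clear opening is 745 mm wide and 1989 mm high. Two 96 mm wide jambs, 153 mm deep, stand either side of the opening from the floor to the top of the opening. A 113 mm thick head sits across the top of both jambs, spanning the full outside width of the frame.


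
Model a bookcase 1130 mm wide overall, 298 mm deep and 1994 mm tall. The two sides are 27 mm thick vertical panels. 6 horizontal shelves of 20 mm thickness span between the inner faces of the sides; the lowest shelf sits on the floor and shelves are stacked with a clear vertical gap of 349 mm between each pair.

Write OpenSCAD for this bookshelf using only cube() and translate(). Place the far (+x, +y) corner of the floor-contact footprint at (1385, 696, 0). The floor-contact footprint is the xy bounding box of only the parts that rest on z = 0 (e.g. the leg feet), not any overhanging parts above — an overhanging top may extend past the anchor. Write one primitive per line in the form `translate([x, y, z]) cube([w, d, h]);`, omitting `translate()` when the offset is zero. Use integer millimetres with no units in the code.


translate([255, 398, 0]) cube([27, 298, 1994]);
translate([1358, 398, 0]) cube([27, 298, 1994]);
translate([282, 398, 0]) cube([1076, 298, 20]);
translate([282, 398, 369]) cube([1076, 298, 20]);
translate([282, 398, 738]) cube([1076, 298, 20]);
translate([282, 398, 1107]) cube([1076, 298, 20]);
translate([282, 398, 1476]) cube([1076, 298, 20]);
translate([282, 398, 1845]) cube([1076, 298, 20]);
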